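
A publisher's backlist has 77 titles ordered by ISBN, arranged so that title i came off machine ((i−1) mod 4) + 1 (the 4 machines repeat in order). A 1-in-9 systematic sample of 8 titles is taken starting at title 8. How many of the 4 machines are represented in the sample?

4

Consecutive selections differ by k = 9, so their machine numbers differ by 9 mod 4 = 1.
gcd(9, 4) = 1, so the sample visits 4/1 = 4 distinct residues mod 4.
Start 8 is machine 4; the machines hit are 1, 2, 3, 4.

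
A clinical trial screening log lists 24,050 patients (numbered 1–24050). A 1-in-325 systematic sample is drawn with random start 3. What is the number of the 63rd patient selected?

20153

k = 325
63rd selection = r + (63−1)·k = 3 + 62×325 = 3 + 20150 = 20153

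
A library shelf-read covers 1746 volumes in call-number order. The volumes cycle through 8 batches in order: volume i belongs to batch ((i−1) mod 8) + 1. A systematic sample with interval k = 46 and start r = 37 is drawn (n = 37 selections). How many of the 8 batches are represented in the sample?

4

Consecutive selections differ by k = 46, so their batch numbers differ by 46 mod 8 = 6.
gcd(46, 8) = 2, so the sample visits 8/2 = 4 distinct residues mod 8.
Start 37 is batch 5; the batches hit are 1, 3, 5, 7.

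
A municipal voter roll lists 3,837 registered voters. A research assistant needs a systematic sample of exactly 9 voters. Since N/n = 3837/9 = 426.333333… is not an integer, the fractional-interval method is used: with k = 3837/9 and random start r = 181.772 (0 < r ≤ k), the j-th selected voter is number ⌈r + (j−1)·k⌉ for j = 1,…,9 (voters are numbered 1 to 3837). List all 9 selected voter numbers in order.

182, 609, 1035, 1461, 1888, 2314, 2740, 3167, 3593

j=1: r + 0k = 181.772 → ⌈·⌉ = 182
j=2: r + 1k = 608.105333… → ⌈·⌉ = 609
j=3: r + 2k = 1034.438666… → ⌈·⌉ = 1035
j=4: r + 3k = 1460.772 → ⌈·⌉ = 1461
j=5: r + 4k = 1887.105333… → ⌈·⌉ = 1888
j=6: r + 5k = 2313.438666… → ⌈·⌉ = 2314
j=7: r + 6k = 2739.772 → ⌈·⌉ = 2740
j=8: r + 7k = 3166.105333… → ⌈·⌉ = 3167
j=9: r + 8k = 3592.438666… → ⌈·⌉ = 3593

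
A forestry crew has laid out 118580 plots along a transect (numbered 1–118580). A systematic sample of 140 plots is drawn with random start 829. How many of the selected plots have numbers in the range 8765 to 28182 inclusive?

23

k = 118580/140 = 847
First selection ≥ 8765: 829 + ⌈(8765−829)/847⌉·847 = 829 + 10×847 = 9299
Last selection ≤ 28182: 829 + ⌊(28182−829)/847⌋·847 = 829 + 32×847 = 27933
Count = 32 − 10 + 1 = 23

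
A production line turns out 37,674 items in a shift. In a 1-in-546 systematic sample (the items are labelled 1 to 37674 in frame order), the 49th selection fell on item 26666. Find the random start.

k = 546
r = 26666 − (49−1)×546 = 26666 − 26208 = 458

458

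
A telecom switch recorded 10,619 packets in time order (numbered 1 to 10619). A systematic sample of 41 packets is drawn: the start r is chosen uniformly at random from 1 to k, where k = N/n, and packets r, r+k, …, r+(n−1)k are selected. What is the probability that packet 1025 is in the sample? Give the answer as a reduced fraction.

k = 10619/41 = 259.
Packet 1025 is selected iff r ≡ 1025 (mod 259); exactly one such r in {1,…,259}.
Inclusion probability = 1/259.

1/259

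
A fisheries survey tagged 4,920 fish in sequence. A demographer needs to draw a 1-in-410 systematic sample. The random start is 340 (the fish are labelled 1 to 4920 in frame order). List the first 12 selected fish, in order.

fish 1: 340
fish 2: 340 + 410 = 750
fish 3: 750 + 410 = 1160
fish 4: 1160 + 410 = 1570
fish 5: 1570 + 410 = 1980
fish 6: 1980 + 410 = 2390
fish 7: 2390 + 410 = 2800
fish 8: 2800 + 410 = 3210
fish 9: 3210 + 410 = 3620
fish 10: 3620 + 410 = 4030
fish 11: 4030 + 410 = 4440
fish 12: 4440 + 410 = 4850

340, 750, 1160, 1570, 1980, 2390, 2800, 3210, 3620, 4030, 4440, 4850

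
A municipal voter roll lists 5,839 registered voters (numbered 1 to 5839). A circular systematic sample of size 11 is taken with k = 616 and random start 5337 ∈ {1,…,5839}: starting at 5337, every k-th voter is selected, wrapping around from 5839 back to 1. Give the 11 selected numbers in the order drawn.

5337, 114, 730, 1346, 1962, 2578, 3194, 3810, 4426, 5042, 5658

Selection 1: 5337
Selection 2: 5337 + 616 = 5953 → 5953 − 5839 = 114
Selection 3: 114 + 616 = 730
Selection 4: 730 + 616 = 1346
Selection 5: 1346 + 616 = 1962
Selection 6: 1962 + 616 = 2578
Selection 7: 2578 + 616 = 3194
Selection 8: 3194 + 616 = 3810
Selection 9: 3810 + 616 = 4426
Selection 10: 4426 + 616 = 5042
Selection 11: 5042 + 616 = 5658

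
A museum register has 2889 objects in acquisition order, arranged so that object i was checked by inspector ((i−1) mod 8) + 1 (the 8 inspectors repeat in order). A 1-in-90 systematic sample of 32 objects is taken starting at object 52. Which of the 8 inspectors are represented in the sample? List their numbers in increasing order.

Consecutive selections differ by k = 90, so their inspector numbers differ by 90 mod 8 = 2.
gcd(90, 8) = 2, so the sample visits 8/2 = 4 distinct residues mod 8.
Start 52 is inspector 4; the inspectors hit are 2, 4, 6, 8.

2, 4, 6, 8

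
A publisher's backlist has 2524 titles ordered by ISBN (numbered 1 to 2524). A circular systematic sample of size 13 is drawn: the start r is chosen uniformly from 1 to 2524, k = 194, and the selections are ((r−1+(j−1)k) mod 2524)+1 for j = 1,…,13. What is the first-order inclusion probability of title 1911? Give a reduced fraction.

13/2524

For each position j, as r ranges over 1…2524 the j-th selection hits every title exactly once, so title 1911 is selected for exactly 13 of the 2524 starts.
Inclusion probability = 13/2524.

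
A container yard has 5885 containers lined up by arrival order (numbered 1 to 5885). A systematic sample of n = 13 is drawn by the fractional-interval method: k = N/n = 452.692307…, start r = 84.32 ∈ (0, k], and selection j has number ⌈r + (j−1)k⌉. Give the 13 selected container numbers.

85, 538, 990, 1443, 1896, 2348, 2801, 3254, 3706, 4159, 4612, 5064, 5517

j=1: r + 0k = 84.32 → ⌈·⌉ = 85
j=2: r + 1k = 537.012307… → ⌈·⌉ = 538
j=3: r + 2k = 989.704615… → ⌈·⌉ = 990
j=4: r + 3k = 1442.396923… → ⌈·⌉ = 1443
j=5: r + 4k = 1895.089230… → ⌈·⌉ = 1896
j=6: r + 5k = 2347.781538… → ⌈·⌉ = 2348
j=7: r + 6k = 2800.473846… → ⌈·⌉ = 2801
j=8: r + 7k = 3253.166153… → ⌈·⌉ = 3254
j=9: r + 8k = 3705.858461… → ⌈·⌉ = 3706
j=10: r + 9k = 4158.550769… → ⌈·⌉ = 4159
j=11: r + 10k = 4611.243076… → ⌈·⌉ = 4612
j=12: r + 11k = 5063.935384… → ⌈·⌉ = 5064
j=13: r + 12k = 5516.627692… → ⌈·⌉ = 5517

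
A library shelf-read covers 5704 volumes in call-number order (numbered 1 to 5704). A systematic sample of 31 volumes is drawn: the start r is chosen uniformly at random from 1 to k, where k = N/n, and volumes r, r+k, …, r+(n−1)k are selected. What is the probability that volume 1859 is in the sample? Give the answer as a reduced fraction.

1/184

k = 5704/31 = 184.
Volume 1859 is selected iff r ≡ 1859 (mod 184); exactly one such r in {1,…,184}.
Inclusion probability = 1/184.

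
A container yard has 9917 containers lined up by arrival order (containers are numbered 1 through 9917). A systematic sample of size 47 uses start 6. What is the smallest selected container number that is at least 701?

850

k = 9917/47 = 211
Steps past start: ⌈(701 − 6)/211⌉ = ⌈695/211⌉ = 4
Selected container: 6 + 4×211 = 850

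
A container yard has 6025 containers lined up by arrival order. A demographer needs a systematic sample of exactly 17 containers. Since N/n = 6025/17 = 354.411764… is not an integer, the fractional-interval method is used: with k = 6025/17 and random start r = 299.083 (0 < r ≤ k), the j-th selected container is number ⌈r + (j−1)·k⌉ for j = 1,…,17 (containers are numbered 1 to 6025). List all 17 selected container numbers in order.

j=1: r + 0k = 299.083 → ⌈·⌉ = 300
j=2: r + 1k = 653.494764… → ⌈·⌉ = 654
j=3: r + 2k = 1007.906529… → ⌈·⌉ = 1008
j=4: r + 3k = 1362.318294… → ⌈·⌉ = 1363
j=5: r + 4k = 1716.730058… → ⌈·⌉ = 1717
j=6: r + 5k = 2071.141823… → ⌈·⌉ = 2072
j=7: r + 6k = 2425.553588… → ⌈·⌉ = 2426
j=8: r + 7k = 2779.965352… → ⌈·⌉ = 2780
j=9: r + 8k = 3134.377117… → ⌈·⌉ = 3135
j=10: r + 9k = 3488.788882… → ⌈·⌉ = 3489
j=11: r + 10k = 3843.200647… → ⌈·⌉ = 3844
j=12: r + 11k = 4197.612411… → ⌈·⌉ = 4198
j=13: r + 12k = 4552.024176… → ⌈·⌉ = 4553
j=14: r + 13k = 4906.435941… → ⌈·⌉ = 4907
j=15: r + 14k = 5260.847705… → ⌈·⌉ = 5261
j=16: r + 15k = 5615.259470… → ⌈·⌉ = 5616
j=17: r + 16k = 5969.671235… → ⌈·⌉ = 5970

300, 654, 1008, 1363, 1717, 2072, 2426, 2780, 3135, 3489, 3844, 4198, 4553, 4907, 5261, 5616, 5970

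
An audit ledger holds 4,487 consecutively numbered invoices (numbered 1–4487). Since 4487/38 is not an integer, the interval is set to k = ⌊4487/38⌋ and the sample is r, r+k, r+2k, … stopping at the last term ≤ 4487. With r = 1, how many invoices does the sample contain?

k = ⌊4487/38⌋ = 118
Achieved size = ⌊(4487 − 1)/118⌋ + 1 = ⌊4486/118⌋ + 1 = 38 + 1 = 39
(last selection: 1 + 38×118 = 4485 ≤ 4487; next would be 4603 > 4487)

39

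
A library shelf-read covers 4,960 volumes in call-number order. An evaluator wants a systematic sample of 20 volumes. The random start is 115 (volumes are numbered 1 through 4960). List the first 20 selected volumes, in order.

115, 363, 611, 859, 1107, 1355, 1603, 1851, 2099, 2347, 2595, 2843, 3091, 3339, 3587, 3835, 4083, 4331, 4579, 4827

k = N/n = 4960/20 = 248
volume 1: 115
volume 2: 115 + 248 = 363
volume 3: 363 + 248 = 611
volume 4: 611 + 248 = 859
volume 5: 859 + 248 = 1107
volume 6: 1107 + 248 = 1355
volume 7: 1355 + 248 = 1603
volume 8: 1603 + 248 = 1851
volume 9: 1851 + 248 = 2099
volume 10: 2099 + 248 = 2347
volume 11: 2347 + 248 = 2595
volume 12: 2595 + 248 = 2843
volume 13: 2843 + 248 = 3091
volume 14: 3091 + 248 = 3339
volume 15: 3339 + 248 = 3587
volume 16: 3587 + 248 = 3835
volume 17: 3835 + 248 = 4083
volume 18: 4083 + 248 = 4331
volume 19: 4331 + 248 = 4579
volume 20: 4579 + 248 = 4827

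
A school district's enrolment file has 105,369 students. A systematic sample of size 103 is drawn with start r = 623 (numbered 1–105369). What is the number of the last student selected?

104969

k = 105369/103 = 1023
103rd selection = r + (103−1)·k = 623 + 102×1023 = 623 + 104346 = 104969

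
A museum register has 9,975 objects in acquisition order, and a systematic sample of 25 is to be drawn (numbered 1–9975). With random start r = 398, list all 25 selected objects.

398, 797, 1196, 1595, 1994, 2393, 2792, 3191, 3590, 3989, 4388, 4787, 5186, 5585, 5984, 6383, 6782, 7181, 7580, 7979, 8378, 8777, 9176, 9575, 9974

k = N/n = 9975/25 = 399
object 1: 398
object 2: 398 + 399 = 797
object 3: 797 + 399 = 1196
object 4: 1196 + 399 = 1595
object 5: 1595 + 399 = 1994
object 6: 1994 + 399 = 2393
object 7: 2393 + 399 = 2792
object 8: 2792 + 399 = 3191
object 9: 3191 + 399 = 3590
object 10: 3590 + 399 = 3989
object 11: 3989 + 399 = 4388
object 12: 4388 + 399 = 4787
object 13: 4787 + 399 = 5186
object 14: 5186 + 399 = 5585
object 15: 5585 + 399 = 5984
object 16: 5984 + 399 = 6383
object 17: 6383 + 399 = 6782
object 18: 6782 + 399 = 7181
object 19: 7181 + 399 = 7580
object 20: 7580 + 399 = 7979
object 21: 7979 + 399 = 8378
object 22: 8378 + 399 = 8777
object 23: 8777 + 399 = 9176
object 24: 9176 + 399 = 9575
object 25: 9575 + 399 = 9974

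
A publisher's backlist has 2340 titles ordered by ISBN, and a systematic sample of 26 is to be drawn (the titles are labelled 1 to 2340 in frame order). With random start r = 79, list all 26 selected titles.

79, 169, 259, 349, 439, 529, 619, 709, 799, 889, 979, 1069, 1159, 1249, 1339, 1429, 1519, 1609, 1699, 1789, 1879, 1969, 2059, 2149, 2239, 2329

k = N/n = 2340/26 = 90
title 1: 79
title 2: 79 + 90 = 169
title 3: 169 + 90 = 259
title 4: 259 + 90 = 349
title 5: 349 + 90 = 439
title 6: 439 + 90 = 529
title 7: 529 + 90 = 619
title 8: 619 + 90 = 709
title 9: 709 + 90 = 799
title 10: 799 + 90 = 889
title 11: 889 + 90 = 979
title 12: 979 + 90 = 1069
title 13: 1069 + 90 = 1159
title 14: 1159 + 90 = 1249
title 15: 1249 + 90 = 1339
title 16: 1339 + 90 = 1429
title 17: 1429 + 90 = 1519
title 18: 1519 + 90 = 1609
title 19: 1609 + 90 = 1699
title 20: 1699 + 90 = 1789
title 21: 1789 + 90 = 1879
title 22: 1879 + 90 = 1969
title 23: 1969 + 90 = 2059
title 24: 2059 + 90 = 2149
title 25: 2149 + 90 = 2239
title 26: 2239 + 90 = 2329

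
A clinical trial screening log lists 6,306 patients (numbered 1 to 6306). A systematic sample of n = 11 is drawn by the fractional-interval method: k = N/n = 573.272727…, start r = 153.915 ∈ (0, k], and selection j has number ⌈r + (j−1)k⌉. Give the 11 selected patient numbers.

j=1: r + 0k = 153.915 → ⌈·⌉ = 154
j=2: r + 1k = 727.187727… → ⌈·⌉ = 728
j=3: r + 2k = 1300.460454… → ⌈·⌉ = 1301
j=4: r + 3k = 1873.733181… → ⌈·⌉ = 1874
j=5: r + 4k = 2447.005909… → ⌈·⌉ = 2448
j=6: r + 5k = 3020.278636… → ⌈·⌉ = 3021
j=7: r + 6k = 3593.551363… → ⌈·⌉ = 3594
j=8: r + 7k = 4166.824090… → ⌈·⌉ = 4167
j=9: r + 8k = 4740.096818… → ⌈·⌉ = 4741
j=10: r + 9k = 5313.369545… → ⌈·⌉ = 5314
j=11: r + 10k = 5886.642272… → ⌈·⌉ = 5887

154, 728, 1301, 1874, 2448, 3021, 3594, 4167, 4741, 5314, 5887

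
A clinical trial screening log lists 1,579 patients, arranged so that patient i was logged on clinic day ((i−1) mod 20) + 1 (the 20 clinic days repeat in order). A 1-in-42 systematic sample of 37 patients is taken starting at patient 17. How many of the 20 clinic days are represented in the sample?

10

Consecutive selections differ by k = 42, so their clinic day numbers differ by 42 mod 20 = 2.
gcd(42, 20) = 2, so the sample visits 20/2 = 10 distinct residues mod 20.
Start 17 is clinic day 17; the clinic days hit are 1, 3, 5, 7, 9, 11, 13, 15, 17, 19.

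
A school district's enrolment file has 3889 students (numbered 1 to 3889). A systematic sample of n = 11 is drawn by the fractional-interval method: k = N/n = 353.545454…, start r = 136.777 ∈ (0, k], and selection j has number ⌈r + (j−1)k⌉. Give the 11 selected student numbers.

j=1: r + 0k = 136.777 → ⌈·⌉ = 137
j=2: r + 1k = 490.322454… → ⌈·⌉ = 491
j=3: r + 2k = 843.867909… → ⌈·⌉ = 844
j=4: r + 3k = 1197.413363… → ⌈·⌉ = 1198
j=5: r + 4k = 1550.958818… → ⌈·⌉ = 1551
j=6: r + 5k = 1904.504272… → ⌈·⌉ = 1905
j=7: r + 6k = 2258.049727… → ⌈·⌉ = 2259
j=8: r + 7k = 2611.595181… → ⌈·⌉ = 2612
j=9: r + 8k = 2965.140636… → ⌈·⌉ = 2966
j=10: r + 9k = 3318.686090… → ⌈·⌉ = 3319
j=11: r + 10k = 3672.231545… → ⌈·⌉ = 3673

137, 491, 844, 1198, 1551, 1905, 2259, 2612, 2966, 3319, 3673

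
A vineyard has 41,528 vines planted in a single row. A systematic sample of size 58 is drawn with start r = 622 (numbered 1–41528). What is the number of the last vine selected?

k = 41528/58 = 716
58th selection = r + (58−1)·k = 622 + 57×716 = 622 + 40812 = 41434

41434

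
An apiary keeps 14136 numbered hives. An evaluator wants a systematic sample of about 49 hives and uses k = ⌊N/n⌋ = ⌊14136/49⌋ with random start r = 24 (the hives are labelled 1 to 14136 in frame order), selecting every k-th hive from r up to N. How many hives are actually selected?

50

k = ⌊14136/49⌋ = 288
Achieved size = ⌊(14136 − 24)/288⌋ + 1 = ⌊14112/288⌋ + 1 = 49 + 1 = 50
(last selection: 24 + 49×288 = 14136 ≤ 14136; next would be 14424 > 14136)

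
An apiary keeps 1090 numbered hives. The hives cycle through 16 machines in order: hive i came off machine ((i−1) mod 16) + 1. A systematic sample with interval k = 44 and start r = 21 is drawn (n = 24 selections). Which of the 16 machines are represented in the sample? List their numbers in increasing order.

Consecutive selections differ by k = 44, so their machine numbers differ by 44 mod 16 = 12.
gcd(44, 16) = 4, so the sample visits 16/4 = 4 distinct residues mod 16.
Start 21 is machine 5; the machines hit are 1, 5, 9, 13.

1, 5, 9, 13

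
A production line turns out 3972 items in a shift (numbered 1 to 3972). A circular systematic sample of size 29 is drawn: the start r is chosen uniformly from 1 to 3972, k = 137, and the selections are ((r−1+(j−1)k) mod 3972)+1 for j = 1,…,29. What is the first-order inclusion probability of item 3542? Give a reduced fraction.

29/3972

For each position j, as r ranges over 1…3972 the j-th selection hits every item exactly once, so item 3542 is selected for exactly 29 of the 3972 starts.
Inclusion probability = 29/3972.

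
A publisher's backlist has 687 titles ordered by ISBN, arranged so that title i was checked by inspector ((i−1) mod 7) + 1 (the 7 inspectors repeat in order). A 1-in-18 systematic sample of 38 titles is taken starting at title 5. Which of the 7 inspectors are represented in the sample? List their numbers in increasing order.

1, 2, 3, 4, 5, 6, 7

Consecutive selections differ by k = 18, so their inspector numbers differ by 18 mod 7 = 4.
gcd(18, 7) = 1, so the sample visits 7/1 = 7 distinct residues mod 7.
Start 5 is inspector 5; the inspectors hit are 1, 2, 3, 4, 5, 6, 7.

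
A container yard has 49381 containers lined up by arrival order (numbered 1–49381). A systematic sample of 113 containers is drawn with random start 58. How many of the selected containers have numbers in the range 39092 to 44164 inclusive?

11

k = 49381/113 = 437
First selection ≥ 39092: 58 + ⌈(39092−58)/437⌉·437 = 58 + 90×437 = 39388
Last selection ≤ 44164: 58 + ⌊(44164−58)/437⌋·437 = 58 + 100×437 = 43758
Count = 100 − 90 + 1 = 11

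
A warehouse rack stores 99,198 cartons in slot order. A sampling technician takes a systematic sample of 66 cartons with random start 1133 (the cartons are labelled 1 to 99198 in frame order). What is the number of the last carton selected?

k = 99198/66 = 1503
66th selection = r + (66−1)·k = 1133 + 65×1503 = 1133 + 97695 = 98828

98828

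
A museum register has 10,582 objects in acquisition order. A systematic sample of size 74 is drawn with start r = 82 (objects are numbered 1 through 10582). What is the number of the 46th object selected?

k = 10582/74 = 143
46th selection = r + (46−1)·k = 82 + 45×143 = 82 + 6435 = 6517

6517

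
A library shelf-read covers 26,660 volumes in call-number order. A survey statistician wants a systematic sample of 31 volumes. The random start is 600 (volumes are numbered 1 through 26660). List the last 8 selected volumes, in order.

20380, 21240, 22100, 22960, 23820, 24680, 25540, 26400

k = N/n = 26660/31 = 860
24th selection = 600 + 23×860 = 20380
25th: 20380 + 860 = 21240
26th: 21240 + 860 = 22100
27th: 22100 + 860 = 22960
28th: 22960 + 860 = 23820
29th: 23820 + 860 = 24680
30th: 24680 + 860 = 25540
31st: 25540 + 860 = 26400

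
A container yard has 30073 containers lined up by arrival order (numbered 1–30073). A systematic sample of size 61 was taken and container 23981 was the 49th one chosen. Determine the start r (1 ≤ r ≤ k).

317

k = 30073/61 = 493
r = 23981 − (49−1)×493 = 23981 − 23664 = 317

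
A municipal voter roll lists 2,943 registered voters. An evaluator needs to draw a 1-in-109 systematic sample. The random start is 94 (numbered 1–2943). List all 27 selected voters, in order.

voter 1: 94
voter 2: 94 + 109 = 203
voter 3: 203 + 109 = 312
voter 4: 312 + 109 = 421
voter 5: 421 + 109 = 530
voter 6: 530 + 109 = 639
voter 7: 639 + 109 = 748
voter 8: 748 + 109 = 857
voter 9: 857 + 109 = 966
voter 10: 966 + 109 = 1075
voter 11: 1075 + 109 = 1184
voter 12: 1184 + 109 = 1293
voter 13: 1293 + 109 = 1402
voter 14: 1402 + 109 = 1511
voter 15: 1511 + 109 = 1620
voter 16: 1620 + 109 = 1729
voter 17: 1729 + 109 = 1838
voter 18: 1838 + 109 = 1947
voter 19: 1947 + 109 = 2056
voter 20: 2056 + 109 = 2165
voter 21: 2165 + 109 = 2274
voter 22: 2274 + 109 = 2383
voter 23: 2383 + 109 = 2492
voter 24: 2492 + 109 = 2601
voter 25: 2601 + 109 = 2710
voter 26: 2710 + 109 = 2819
voter 27: 2819 + 109 = 2928

94, 203, 312, 421, 530, 639, 748, 857, 966, 1075, 1184, 1293, 1402, 1511, 1620, 1729, 1838, 1947, 2056, 2165, 2274, 2383, 2492, 2601, 2710, 2819, 2928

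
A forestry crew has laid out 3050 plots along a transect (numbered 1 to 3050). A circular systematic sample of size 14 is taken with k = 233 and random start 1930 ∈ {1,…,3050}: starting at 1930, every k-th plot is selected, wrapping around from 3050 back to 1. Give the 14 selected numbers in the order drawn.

Selection 1: 1930
Selection 2: 1930 + 233 = 2163
Selection 3: 2163 + 233 = 2396
Selection 4: 2396 + 233 = 2629
Selection 5: 2629 + 233 = 2862
Selection 6: 2862 + 233 = 3095 → 3095 − 3050 = 45
Selection 7: 45 + 233 = 278
Selection 8: 278 + 233 = 511
Selection 9: 511 + 233 = 744
Selection 10: 744 + 233 = 977
Selection 11: 977 + 233 = 1210
Selection 12: 1210 + 233 = 1443
Selection 13: 1443 + 233 = 1676
Selection 14: 1676 + 233 = 1909

1930, 2163, 2396, 2629, 2862, 45, 278, 511, 744, 977, 1210, 1443, 1676, 1909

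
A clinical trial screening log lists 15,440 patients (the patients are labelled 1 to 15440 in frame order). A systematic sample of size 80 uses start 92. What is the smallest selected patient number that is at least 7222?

k = 15440/80 = 193
Steps past start: ⌈(7222 − 92)/193⌉ = ⌈7130/193⌉ = 37
Selected patient: 92 + 37×193 = 7233

7233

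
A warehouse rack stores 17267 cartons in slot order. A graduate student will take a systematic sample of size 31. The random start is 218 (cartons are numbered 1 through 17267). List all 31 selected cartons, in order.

218, 775, 1332, 1889, 2446, 3003, 3560, 4117, 4674, 5231, 5788, 6345, 6902, 7459, 8016, 8573, 9130, 9687, 10244, 10801, 11358, 11915, 12472, 13029, 13586, 14143, 14700, 15257, 15814, 16371, 16928

k = N/n = 17267/31 = 557
carton 1: 218
carton 2: 218 + 557 = 775
carton 3: 775 + 557 = 1332
carton 4: 1332 + 557 = 1889
carton 5: 1889 + 557 = 2446
carton 6: 2446 + 557 = 3003
carton 7: 3003 + 557 = 3560
carton 8: 3560 + 557 = 4117
carton 9: 4117 + 557 = 4674
carton 10: 4674 + 557 = 5231
carton 11: 5231 + 557 = 5788
carton 12: 5788 + 557 = 6345
carton 13: 6345 + 557 = 6902
carton 14: 6902 + 557 = 7459
carton 15: 7459 + 557 = 8016
carton 16: 8016 + 557 = 8573
carton 17: 8573 + 557 = 9130
carton 18: 9130 + 557 = 9687
carton 19: 9687 + 557 = 10244
carton 20: 10244 + 557 = 10801
carton 21: 10801 + 557 = 11358
carton 22: 11358 + 557 = 11915
carton 23: 11915 + 557 = 12472
carton 24: 12472 + 557 = 13029
carton 25: 13029 + 557 = 13586
carton 26: 13586 + 557 = 14143
carton 27: 14143 + 557 = 14700
carton 28: 14700 + 557 = 15257
carton 29: 15257 + 557 = 15814
carton 30: 15814 + 557 = 16371
carton 31: 16371 + 557 = 16928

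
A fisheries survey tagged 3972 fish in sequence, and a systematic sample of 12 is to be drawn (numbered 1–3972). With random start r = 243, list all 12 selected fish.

k = N/n = 3972/12 = 331
fish 1: 243
fish 2: 243 + 331 = 574
fish 3: 574 + 331 = 905
fish 4: 905 + 331 = 1236
fish 5: 1236 + 331 = 1567
fish 6: 1567 + 331 = 1898
fish 7: 1898 + 331 = 2229
fish 8: 2229 + 331 = 2560
fish 9: 2560 + 331 = 2891
fish 10: 2891 + 331 = 3222
fish 11: 3222 + 331 = 3553
fish 12: 3553 + 331 = 3884

243, 574, 905, 1236, 1567, 1898, 2229, 2560, 2891, 3222, 3553, 3884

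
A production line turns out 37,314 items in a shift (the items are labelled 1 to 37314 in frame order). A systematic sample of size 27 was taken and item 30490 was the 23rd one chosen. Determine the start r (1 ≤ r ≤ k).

k = 37314/27 = 1382
r = 30490 − (23−1)×1382 = 30490 − 30404 = 86

86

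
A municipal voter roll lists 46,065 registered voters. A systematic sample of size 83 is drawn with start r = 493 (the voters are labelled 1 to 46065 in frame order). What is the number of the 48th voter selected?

k = 46065/83 = 555
48th selection = r + (48−1)·k = 493 + 47×555 = 493 + 26085 = 26578

26578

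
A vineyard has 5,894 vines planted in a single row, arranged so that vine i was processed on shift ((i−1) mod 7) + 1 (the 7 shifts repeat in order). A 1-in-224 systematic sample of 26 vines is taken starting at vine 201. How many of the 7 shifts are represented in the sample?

1

Consecutive selections differ by k = 224, so their shift numbers differ by 224 mod 7 = 0.
gcd(224, 7) = 7, so the sample visits 7/7 = 1 distinct residues mod 7.
Start 201 is shift 5; the shifts hit are 5.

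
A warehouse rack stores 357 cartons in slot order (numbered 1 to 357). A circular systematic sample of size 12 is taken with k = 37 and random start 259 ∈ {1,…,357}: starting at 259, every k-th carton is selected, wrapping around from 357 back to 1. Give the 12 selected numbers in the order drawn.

259, 296, 333, 13, 50, 87, 124, 161, 198, 235, 272, 309

Selection 1: 259
Selection 2: 259 + 37 = 296
Selection 3: 296 + 37 = 333
Selection 4: 333 + 37 = 370 → 370 − 357 = 13
Selection 5: 13 + 37 = 50
Selection 6: 50 + 37 = 87
Selection 7: 87 + 37 = 124
Selection 8: 124 + 37 = 161
Selection 9: 161 + 37 = 198
Selection 10: 198 + 37 = 235
Selection 11: 235 + 37 = 272
Selection 12: 272 + 37 = 309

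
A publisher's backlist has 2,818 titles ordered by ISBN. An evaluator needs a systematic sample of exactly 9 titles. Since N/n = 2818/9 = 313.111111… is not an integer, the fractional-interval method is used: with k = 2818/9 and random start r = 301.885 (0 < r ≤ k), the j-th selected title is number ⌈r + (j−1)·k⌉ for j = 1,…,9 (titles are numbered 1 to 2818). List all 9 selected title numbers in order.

302, 615, 929, 1242, 1555, 1868, 2181, 2494, 2807

j=1: r + 0k = 301.885 → ⌈·⌉ = 302
j=2: r + 1k = 614.996111… → ⌈·⌉ = 615
j=3: r + 2k = 928.107222… → ⌈·⌉ = 929
j=4: r + 3k = 1241.218333… → ⌈·⌉ = 1242
j=5: r + 4k = 1554.329444… → ⌈·⌉ = 1555
j=6: r + 5k = 1867.440555… → ⌈·⌉ = 1868
j=7: r + 6k = 2180.551666… → ⌈·⌉ = 2181
j=8: r + 7k = 2493.662777… → ⌈·⌉ = 2494
j=9: r + 8k = 2806.773888… → ⌈·⌉ = 2807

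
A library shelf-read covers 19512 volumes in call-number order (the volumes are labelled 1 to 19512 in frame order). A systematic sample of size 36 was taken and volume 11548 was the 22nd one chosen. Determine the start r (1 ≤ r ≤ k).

k = 19512/36 = 542
r = 11548 − (22−1)×542 = 11548 − 11382 = 166

166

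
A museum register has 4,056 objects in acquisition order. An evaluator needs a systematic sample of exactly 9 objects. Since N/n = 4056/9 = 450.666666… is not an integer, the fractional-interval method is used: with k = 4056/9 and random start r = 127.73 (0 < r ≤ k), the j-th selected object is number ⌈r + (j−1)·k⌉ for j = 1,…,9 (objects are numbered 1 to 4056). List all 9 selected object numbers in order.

128, 579, 1030, 1480, 1931, 2382, 2832, 3283, 3734

j=1: r + 0k = 127.73 → ⌈·⌉ = 128
j=2: r + 1k = 578.396666… → ⌈·⌉ = 579
j=3: r + 2k = 1029.063333… → ⌈·⌉ = 1030
j=4: r + 3k = 1479.73 → ⌈·⌉ = 1480
j=5: r + 4k = 1930.396666… → ⌈·⌉ = 1931
j=6: r + 5k = 2381.063333… → ⌈·⌉ = 2382
j=7: r + 6k = 2831.73 → ⌈·⌉ = 2832
j=8: r + 7k = 3282.396666… → ⌈·⌉ = 3283
j=9: r + 8k = 3733.063333… → ⌈·⌉ = 3734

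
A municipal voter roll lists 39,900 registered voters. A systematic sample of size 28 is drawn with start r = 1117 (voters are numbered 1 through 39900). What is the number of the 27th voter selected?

k = 39900/28 = 1425
27th selection = r + (27−1)·k = 1117 + 26×1425 = 1117 + 37050 = 38167

38167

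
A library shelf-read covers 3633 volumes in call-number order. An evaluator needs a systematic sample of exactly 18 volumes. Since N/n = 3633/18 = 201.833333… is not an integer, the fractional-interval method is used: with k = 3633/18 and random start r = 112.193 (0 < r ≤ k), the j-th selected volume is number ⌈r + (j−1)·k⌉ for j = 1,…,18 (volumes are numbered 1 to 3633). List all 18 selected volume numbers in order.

j=1: r + 0k = 112.193 → ⌈·⌉ = 113
j=2: r + 1k = 314.026333… → ⌈·⌉ = 315
j=3: r + 2k = 515.859666… → ⌈·⌉ = 516
j=4: r + 3k = 717.693 → ⌈·⌉ = 718
j=5: r + 4k = 919.526333… → ⌈·⌉ = 920
j=6: r + 5k = 1121.359666… → ⌈·⌉ = 1122
j=7: r + 6k = 1323.193 → ⌈·⌉ = 1324
j=8: r + 7k = 1525.026333… → ⌈·⌉ = 1526
j=9: r + 8k = 1726.859666… → ⌈·⌉ = 1727
j=10: r + 9k = 1928.693 → ⌈·⌉ = 1929
j=11: r + 10k = 2130.526333… → ⌈·⌉ = 2131
j=12: r + 11k = 2332.359666… → ⌈·⌉ = 2333
j=13: r + 12k = 2534.193 → ⌈·⌉ = 2535
j=14: r + 13k = 2736.026333… → ⌈·⌉ = 2737
j=15: r + 14k = 2937.859666… → ⌈·⌉ = 2938
j=16: r + 15k = 3139.693 → ⌈·⌉ = 3140
j=17: r + 16k = 3341.526333… → ⌈·⌉ = 3342
j=18: r + 17k = 3543.359666… → ⌈·⌉ = 3544

113, 315, 516, 718, 920, 1122, 1324, 1526, 1727, 1929, 2131, 2333, 2535, 2737, 2938, 3140, 3342, 3544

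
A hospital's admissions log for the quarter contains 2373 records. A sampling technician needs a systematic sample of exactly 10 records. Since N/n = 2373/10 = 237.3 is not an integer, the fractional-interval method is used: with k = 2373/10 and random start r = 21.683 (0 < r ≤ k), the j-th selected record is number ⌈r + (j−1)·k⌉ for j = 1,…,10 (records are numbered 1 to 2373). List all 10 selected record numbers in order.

j=1: r + 0k = 21.683 → ⌈·⌉ = 22
j=2: r + 1k = 258.983 → ⌈·⌉ = 259
j=3: r + 2k = 496.283 → ⌈·⌉ = 497
j=4: r + 3k = 733.583 → ⌈·⌉ = 734
j=5: r + 4k = 970.883 → ⌈·⌉ = 971
j=6: r + 5k = 1208.183 → ⌈·⌉ = 1209
j=7: r + 6k = 1445.483 → ⌈·⌉ = 1446
j=8: r + 7k = 1682.783 → ⌈·⌉ = 1683
j=9: r + 8k = 1920.083 → ⌈·⌉ = 1921
j=10: r + 9k = 2157.383 → ⌈·⌉ = 2158

22, 259, 497, 734, 971, 1209, 1446, 1683, 1921, 2158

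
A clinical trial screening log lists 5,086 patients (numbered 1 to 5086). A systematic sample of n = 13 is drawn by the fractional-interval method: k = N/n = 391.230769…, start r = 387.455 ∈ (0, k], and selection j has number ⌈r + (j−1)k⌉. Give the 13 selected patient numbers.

388, 779, 1170, 1562, 1953, 2344, 2735, 3127, 3518, 3909, 4300, 4691, 5083

j=1: r + 0k = 387.455 → ⌈·⌉ = 388
j=2: r + 1k = 778.685769… → ⌈·⌉ = 779
j=3: r + 2k = 1169.916538… → ⌈·⌉ = 1170
j=4: r + 3k = 1561.147307… → ⌈·⌉ = 1562
j=5: r + 4k = 1952.378076… → ⌈·⌉ = 1953
j=6: r + 5k = 2343.608846… → ⌈·⌉ = 2344
j=7: r + 6k = 2734.839615… → ⌈·⌉ = 2735
j=8: r + 7k = 3126.070384… → ⌈·⌉ = 3127
j=9: r + 8k = 3517.301153… → ⌈·⌉ = 3518
j=10: r + 9k = 3908.531923… → ⌈·⌉ = 3909
j=11: r + 10k = 4299.762692… → ⌈·⌉ = 4300
j=12: r + 11k = 4690.993461… → ⌈·⌉ = 4691
j=13: r + 12k = 5082.224230… → ⌈·⌉ = 5083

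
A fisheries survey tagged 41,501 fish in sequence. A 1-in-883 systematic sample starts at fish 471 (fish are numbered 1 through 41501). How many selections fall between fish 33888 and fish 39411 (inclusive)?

k = 883
First selection ≥ 33888: 471 + ⌈(33888−471)/883⌉·883 = 471 + 38×883 = 34025
Last selection ≤ 39411: 471 + ⌊(39411−471)/883⌋·883 = 471 + 44×883 = 39323
Count = 44 − 38 + 1 = 7

7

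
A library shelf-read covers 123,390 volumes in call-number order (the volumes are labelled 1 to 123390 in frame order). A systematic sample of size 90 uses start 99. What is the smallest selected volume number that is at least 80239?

80988

k = 123390/90 = 1371
Steps past start: ⌈(80239 − 99)/1371⌉ = ⌈80140/1371⌉ = 59
Selected volume: 99 + 59×1371 = 80988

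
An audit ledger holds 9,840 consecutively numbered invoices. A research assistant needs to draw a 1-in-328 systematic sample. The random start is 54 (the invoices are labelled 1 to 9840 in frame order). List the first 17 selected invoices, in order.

54, 382, 710, 1038, 1366, 1694, 2022, 2350, 2678, 3006, 3334, 3662, 3990, 4318, 4646, 4974, 5302

invoice 1: 54
invoice 2: 54 + 328 = 382
invoice 3: 382 + 328 = 710
invoice 4: 710 + 328 = 1038
invoice 5: 1038 + 328 = 1366
invoice 6: 1366 + 328 = 1694
invoice 7: 1694 + 328 = 2022
invoice 8: 2022 + 328 = 2350
invoice 9: 2350 + 328 = 2678
invoice 10: 2678 + 328 = 3006
invoice 11: 3006 + 328 = 3334
invoice 12: 3334 + 328 = 3662
invoice 13: 3662 + 328 = 3990
invoice 14: 3990 + 328 = 4318
invoice 15: 4318 + 328 = 4646
invoice 16: 4646 + 328 = 4974
invoice 17: 4974 + 328 = 5302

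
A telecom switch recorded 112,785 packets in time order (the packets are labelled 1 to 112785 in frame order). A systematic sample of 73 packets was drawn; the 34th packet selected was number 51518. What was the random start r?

k = 112785/73 = 1545
r = 51518 − (34−1)×1545 = 51518 − 50985 = 533

533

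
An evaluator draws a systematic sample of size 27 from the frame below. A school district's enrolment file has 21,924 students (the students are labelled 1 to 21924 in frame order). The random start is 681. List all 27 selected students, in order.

k = N/n = 21924/27 = 812
student 1: 681
student 2: 681 + 812 = 1493
student 3: 1493 + 812 = 2305
student 4: 2305 + 812 = 3117
student 5: 3117 + 812 = 3929
student 6: 3929 + 812 = 4741
student 7: 4741 + 812 = 5553
student 8: 5553 + 812 = 6365
student 9: 6365 + 812 = 7177
student 10: 7177 + 812 = 7989
student 11: 7989 + 812 = 8801
student 12: 8801 + 812 = 9613
student 13: 9613 + 812 = 10425
student 14: 10425 + 812 = 11237
student 15: 11237 + 812 = 12049
student 16: 12049 + 812 = 12861
student 17: 12861 + 812 = 13673
student 18: 13673 + 812 = 14485
student 19: 14485 + 812 = 15297
student 20: 15297 + 812 = 16109
student 21: 16109 + 812 = 16921
student 22: 16921 + 812 = 17733
student 23: 17733 + 812 = 18545
student 24: 18545 + 812 = 19357
student 25: 19357 + 812 = 20169
student 26: 20169 + 812 = 20981
student 27: 20981 + 812 = 21793

681, 1493, 2305, 3117, 3929, 4741, 5553, 6365, 7177, 7989, 8801, 9613, 10425, 11237, 12049, 12861, 13673, 14485, 15297, 16109, 16921, 17733, 18545, 19357, 20169, 20981, 21793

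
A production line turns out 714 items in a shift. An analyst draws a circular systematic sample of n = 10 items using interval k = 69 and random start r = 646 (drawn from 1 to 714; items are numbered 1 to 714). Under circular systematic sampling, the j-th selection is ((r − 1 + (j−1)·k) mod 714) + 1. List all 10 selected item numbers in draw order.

Selection 1: 646
Selection 2: 646 + 69 = 715 → 715 − 714 = 1
Selection 3: 1 + 69 = 70
Selection 4: 70 + 69 = 139
Selection 5: 139 + 69 = 208
Selection 6: 208 + 69 = 277
Selection 7: 277 + 69 = 346
Selection 8: 346 + 69 = 415
Selection 9: 415 + 69 = 484
Selection 10: 484 + 69 = 553

646, 1, 70, 139, 208, 277, 346, 415, 484, 553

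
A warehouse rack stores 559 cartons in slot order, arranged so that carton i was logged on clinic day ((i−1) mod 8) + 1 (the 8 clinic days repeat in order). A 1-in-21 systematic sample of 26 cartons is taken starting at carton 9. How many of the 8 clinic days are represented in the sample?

8

Consecutive selections differ by k = 21, so their clinic day numbers differ by 21 mod 8 = 5.
gcd(21, 8) = 1, so the sample visits 8/1 = 8 distinct residues mod 8.
Start 9 is clinic day 1; the clinic days hit are 1, 2, 3, 4, 5, 6, 7, 8.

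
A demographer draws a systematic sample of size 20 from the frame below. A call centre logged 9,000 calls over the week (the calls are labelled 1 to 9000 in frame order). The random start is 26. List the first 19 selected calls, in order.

26, 476, 926, 1376, 1826, 2276, 2726, 3176, 3626, 4076, 4526, 4976, 5426, 5876, 6326, 6776, 7226, 7676, 8126

k = N/n = 9000/20 = 450
call 1: 26
call 2: 26 + 450 = 476
call 3: 476 + 450 = 926
call 4: 926 + 450 = 1376
call 5: 1376 + 450 = 1826
call 6: 1826 + 450 = 2276
call 7: 2276 + 450 = 2726
call 8: 2726 + 450 = 3176
call 9: 3176 + 450 = 3626
call 10: 3626 + 450 = 4076
call 11: 4076 + 450 = 4526
call 12: 4526 + 450 = 4976
call 13: 4976 + 450 = 5426
call 14: 5426 + 450 = 5876
call 15: 5876 + 450 = 6326
call 16: 6326 + 450 = 6776
call 17: 6776 + 450 = 7226
call 18: 7226 + 450 = 7676
call 19: 7676 + 450 = 8126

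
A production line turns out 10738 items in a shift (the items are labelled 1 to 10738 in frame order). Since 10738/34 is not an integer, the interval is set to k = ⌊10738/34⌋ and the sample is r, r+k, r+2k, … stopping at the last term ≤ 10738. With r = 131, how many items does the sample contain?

34

k = ⌊10738/34⌋ = 315
Achieved size = ⌊(10738 − 131)/315⌋ + 1 = ⌊10607/315⌋ + 1 = 33 + 1 = 34
(last selection: 131 + 33×315 = 10526 ≤ 10738; next would be 10841 > 10738)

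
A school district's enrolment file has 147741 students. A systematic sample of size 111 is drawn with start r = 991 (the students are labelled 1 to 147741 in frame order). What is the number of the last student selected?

k = 147741/111 = 1331
111th selection = r + (111−1)·k = 991 + 110×1331 = 991 + 146410 = 147401

147401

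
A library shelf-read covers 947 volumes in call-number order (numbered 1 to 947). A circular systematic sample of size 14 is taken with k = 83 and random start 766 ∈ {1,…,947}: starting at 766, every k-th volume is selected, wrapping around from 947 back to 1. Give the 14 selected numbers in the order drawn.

766, 849, 932, 68, 151, 234, 317, 400, 483, 566, 649, 732, 815, 898

Selection 1: 766
Selection 2: 766 + 83 = 849
Selection 3: 849 + 83 = 932
Selection 4: 932 + 83 = 1015 → 1015 − 947 = 68
Selection 5: 68 + 83 = 151
Selection 6: 151 + 83 = 234
Selection 7: 234 + 83 = 317
Selection 8: 317 + 83 = 400
Selection 9: 400 + 83 = 483
Selection 10: 483 + 83 = 566
Selection 11: 566 + 83 = 649
Selection 12: 649 + 83 = 732
Selection 13: 732 + 83 = 815
Selection 14: 815 + 83 = 898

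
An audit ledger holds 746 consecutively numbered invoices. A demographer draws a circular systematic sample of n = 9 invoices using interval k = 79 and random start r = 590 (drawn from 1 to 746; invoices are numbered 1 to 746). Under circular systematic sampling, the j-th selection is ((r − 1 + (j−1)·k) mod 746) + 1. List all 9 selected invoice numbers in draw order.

Selection 1: 590
Selection 2: 590 + 79 = 669
Selection 3: 669 + 79 = 748 → 748 − 746 = 2
Selection 4: 2 + 79 = 81
Selection 5: 81 + 79 = 160
Selection 6: 160 + 79 = 239
Selection 7: 239 + 79 = 318
Selection 8: 318 + 79 = 397
Selection 9: 397 + 79 = 476

590, 669, 2, 81, 160, 239, 318, 397, 476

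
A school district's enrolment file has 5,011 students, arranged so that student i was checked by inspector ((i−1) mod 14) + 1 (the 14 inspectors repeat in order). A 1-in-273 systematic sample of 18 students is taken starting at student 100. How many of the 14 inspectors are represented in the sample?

2

Consecutive selections differ by k = 273, so their inspector numbers differ by 273 mod 14 = 7.
gcd(273, 14) = 7, so the sample visits 14/7 = 2 distinct residues mod 14.
Start 100 is inspector 2; the inspectors hit are 2, 9.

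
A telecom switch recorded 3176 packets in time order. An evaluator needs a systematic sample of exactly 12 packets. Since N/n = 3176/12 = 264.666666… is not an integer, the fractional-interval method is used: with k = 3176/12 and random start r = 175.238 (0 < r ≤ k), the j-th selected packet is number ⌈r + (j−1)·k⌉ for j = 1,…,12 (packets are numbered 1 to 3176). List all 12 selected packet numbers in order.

j=1: r + 0k = 175.238 → ⌈·⌉ = 176
j=2: r + 1k = 439.904666… → ⌈·⌉ = 440
j=3: r + 2k = 704.571333… → ⌈·⌉ = 705
j=4: r + 3k = 969.238 → ⌈·⌉ = 970
j=5: r + 4k = 1233.904666… → ⌈·⌉ = 1234
j=6: r + 5k = 1498.571333… → ⌈·⌉ = 1499
j=7: r + 6k = 1763.238 → ⌈·⌉ = 1764
j=8: r + 7k = 2027.904666… → ⌈·⌉ = 2028
j=9: r + 8k = 2292.571333… → ⌈·⌉ = 2293
j=10: r + 9k = 2557.238 → ⌈·⌉ = 2558
j=11: r + 10k = 2821.904666… → ⌈·⌉ = 2822
j=12: r + 11k = 3086.571333… → ⌈·⌉ = 3087

176, 440, 705, 970, 1234, 1499, 1764, 2028, 2293, 2558, 2822, 3087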